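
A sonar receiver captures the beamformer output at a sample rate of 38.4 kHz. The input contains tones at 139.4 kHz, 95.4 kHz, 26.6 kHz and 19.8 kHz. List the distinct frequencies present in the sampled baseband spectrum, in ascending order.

11.8 kHz, 14.2 kHz, 18.6 kHz

fs/2 = 19.2 kHz.
139.4 kHz mod fs = 24.2 kHz.
24.2 kHz > fs/2 = 19.2 kHz, folds to fs − 24.2 kHz = 14.2 kHz.
95.4 kHz mod fs = 18.6 kHz.
18.6 kHz ≤ fs/2 = 19.2 kHz, appears at 18.6 kHz.
26.6 kHz > fs/2 = 19.2 kHz, folds to fs − 26.6 kHz = 11.8 kHz.
19.8 kHz > fs/2 = 19.2 kHz, folds to fs − 19.8 kHz = 18.6 kHz.
Distinct values: {11.8 kHz, 14.2 kHz, 18.6 kHz}.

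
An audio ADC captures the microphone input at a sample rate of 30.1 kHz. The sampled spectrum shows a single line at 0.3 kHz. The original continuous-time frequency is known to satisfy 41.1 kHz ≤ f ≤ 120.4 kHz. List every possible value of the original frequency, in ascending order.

59.9 kHz, 60.5 kHz, 90 kHz, 90.6 kHz, 120.1 kHz

Frequencies that alias to 0.3 kHz are k·fs ± 0.3 kHz for integer k ≥ 0.
k=0: 0.3 kHz.
k=1: 29.8 kHz, 30.4 kHz.
k=2: 59.9 kHz, 60.5 kHz.
k=3: 90 kHz, 90.6 kHz.
k=4: 120.1 kHz, 120.7 kHz.
k=5: 150.2 kHz, 150.8 kHz.
Within [41.1 kHz, 120.4 kHz]: 59.9 kHz, 60.5 kHz, 90 kHz, 90.6 kHz, 120.1 kHz.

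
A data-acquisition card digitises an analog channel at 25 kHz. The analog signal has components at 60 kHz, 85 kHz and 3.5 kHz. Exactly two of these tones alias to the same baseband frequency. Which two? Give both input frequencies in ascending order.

60 kHz, 85 kHz

fs/2 = 12.5 kHz.
60 kHz mod fs = 10 kHz.
10 kHz ≤ fs/2 = 12.5 kHz, appears at 10 kHz.
85 kHz mod fs = 10 kHz.
10 kHz ≤ fs/2 = 12.5 kHz, appears at 10 kHz.
3.5 kHz ≤ fs/2 = 12.5 kHz, passes unchanged.
60 kHz and 85 kHz both map to 10 kHz.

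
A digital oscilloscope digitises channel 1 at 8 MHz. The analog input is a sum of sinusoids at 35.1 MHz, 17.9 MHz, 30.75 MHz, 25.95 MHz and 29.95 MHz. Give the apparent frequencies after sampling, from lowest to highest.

fs/2 = 4 MHz.
35.1 MHz mod fs = 3.1 MHz.
3.1 MHz ≤ fs/2 = 4 MHz, appears at 3.1 MHz.
17.9 MHz mod fs = 1.9 MHz.
1.9 MHz ≤ fs/2 = 4 MHz, appears at 1.9 MHz.
30.75 MHz mod fs = 6.75 MHz.
6.75 MHz > fs/2 = 4 MHz, folds to fs − 6.75 MHz = 1.25 MHz.
25.95 MHz mod fs = 1.95 MHz.
1.95 MHz ≤ fs/2 = 4 MHz, appears at 1.95 MHz.
29.95 MHz mod fs = 5.95 MHz.
5.95 MHz > fs/2 = 4 MHz, folds to fs − 5.95 MHz = 2.05 MHz.
Distinct values: {1.25 MHz, 1.9 MHz, 1.95 MHz, 2.05 MHz, 3.1 MHz}.

1.25 MHz, 1.9 MHz, 1.95 MHz, 2.05 MHz, 3.1 MHz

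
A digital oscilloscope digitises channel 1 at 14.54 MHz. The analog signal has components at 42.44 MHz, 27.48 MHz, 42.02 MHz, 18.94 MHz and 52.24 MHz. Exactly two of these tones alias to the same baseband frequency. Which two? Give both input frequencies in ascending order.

27.48 MHz, 42.02 MHz

fs/2 = 7.27 MHz.
42.44 MHz mod fs = 13.36 MHz.
13.36 MHz > fs/2 = 7.27 MHz, folds to fs − 13.36 MHz = 1.18 MHz.
27.48 MHz mod fs = 12.94 MHz.
12.94 MHz > fs/2 = 7.27 MHz, folds to fs − 12.94 MHz = 1.6 MHz.
42.02 MHz mod fs = 12.94 MHz.
12.94 MHz > fs/2 = 7.27 MHz, folds to fs − 12.94 MHz = 1.6 MHz.
18.94 MHz mod fs = 4.4 MHz.
4.4 MHz ≤ fs/2 = 7.27 MHz, appears at 4.4 MHz.
52.24 MHz mod fs = 8.62 MHz.
8.62 MHz > fs/2 = 7.27 MHz, folds to fs − 8.62 MHz = 5.92 MHz.
27.48 MHz and 42.02 MHz both map to 1.6 MHz.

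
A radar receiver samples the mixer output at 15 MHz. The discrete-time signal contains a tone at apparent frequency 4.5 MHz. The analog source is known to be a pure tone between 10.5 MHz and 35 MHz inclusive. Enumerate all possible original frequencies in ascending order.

10.5 MHz, 19.5 MHz, 25.5 MHz, 34.5 MHz

Frequencies that alias to 4.5 MHz are k·fs ± 4.5 MHz for integer k ≥ 0.
k=0: 4.5 MHz.
k=1: 10.5 MHz, 19.5 MHz.
k=2: 25.5 MHz, 34.5 MHz.
k=3: 40.5 MHz, 49.5 MHz.
Within [10.5 MHz, 35 MHz]: 10.5 MHz, 19.5 MHz, 25.5 MHz, 34.5 MHz.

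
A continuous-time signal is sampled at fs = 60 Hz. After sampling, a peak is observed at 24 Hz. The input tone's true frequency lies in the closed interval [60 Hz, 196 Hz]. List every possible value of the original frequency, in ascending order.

84 Hz, 96 Hz, 144 Hz, 156 Hz

Frequencies that alias to 24 Hz are k·fs ± 24 Hz for integer k ≥ 0.
k=0: 24 Hz.
k=1: 36 Hz, 84 Hz.
k=2: 96 Hz, 144 Hz.
k=3: 156 Hz, 204 Hz.
k=4: 216 Hz, 264 Hz.
Within [60 Hz, 196 Hz]: 84 Hz, 96 Hz, 144 Hz, 156 Hz.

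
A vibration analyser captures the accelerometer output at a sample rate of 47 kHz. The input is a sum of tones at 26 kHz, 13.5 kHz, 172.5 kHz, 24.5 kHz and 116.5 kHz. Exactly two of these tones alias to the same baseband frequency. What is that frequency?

22.5 kHz

fs/2 = 23.5 kHz.
26 kHz > fs/2 = 23.5 kHz, folds to fs − 26 kHz = 21 kHz.
13.5 kHz ≤ fs/2 = 23.5 kHz, passes unchanged.
172.5 kHz mod fs = 31.5 kHz.
31.5 kHz > fs/2 = 23.5 kHz, folds to fs − 31.5 kHz = 15.5 kHz.
24.5 kHz > fs/2 = 23.5 kHz, folds to fs − 24.5 kHz = 22.5 kHz.
116.5 kHz mod fs = 22.5 kHz.
22.5 kHz ≤ fs/2 = 23.5 kHz, appears at 22.5 kHz.
24.5 kHz and 116.5 kHz both map to 22.5 kHz.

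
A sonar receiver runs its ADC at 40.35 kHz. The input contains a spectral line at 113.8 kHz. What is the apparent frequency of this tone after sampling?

7.25 kHz

113.8 kHz mod fs = 33.1 kHz.
33.1 kHz > fs/2 = 20.175 kHz, folds to fs − 33.1 kHz = 7.25 kHz.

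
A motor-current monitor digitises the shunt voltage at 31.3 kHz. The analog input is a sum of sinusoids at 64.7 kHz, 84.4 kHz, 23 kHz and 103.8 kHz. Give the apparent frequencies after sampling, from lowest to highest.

fs/2 = 15.65 kHz.
64.7 kHz mod fs = 2.1 kHz.
2.1 kHz ≤ fs/2 = 15.65 kHz, appears at 2.1 kHz.
84.4 kHz mod fs = 21.8 kHz.
21.8 kHz > fs/2 = 15.65 kHz, folds to fs − 21.8 kHz = 9.5 kHz.
23 kHz > fs/2 = 15.65 kHz, folds to fs − 23 kHz = 8.3 kHz.
103.8 kHz mod fs = 9.9 kHz.
9.9 kHz ≤ fs/2 = 15.65 kHz, appears at 9.9 kHz.
Distinct values: {2.1 kHz, 8.3 kHz, 9.5 kHz, 9.9 kHz}.

2.1 kHz, 8.3 kHz, 9.5 kHz, 9.9 kHz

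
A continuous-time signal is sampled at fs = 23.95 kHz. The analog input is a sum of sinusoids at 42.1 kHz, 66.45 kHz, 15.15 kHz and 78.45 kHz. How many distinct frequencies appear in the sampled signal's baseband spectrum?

fs/2 = 11.975 kHz.
42.1 kHz mod fs = 18.15 kHz.
18.15 kHz > fs/2 = 11.975 kHz, folds to fs − 18.15 kHz = 5.8 kHz.
66.45 kHz mod fs = 18.55 kHz.
18.55 kHz > fs/2 = 11.975 kHz, folds to fs − 18.55 kHz = 5.4 kHz.
15.15 kHz > fs/2 = 11.975 kHz, folds to fs − 15.15 kHz = 8.8 kHz.
78.45 kHz mod fs = 6.6 kHz.
6.6 kHz ≤ fs/2 = 11.975 kHz, appears at 6.6 kHz.
Distinct values: {5.4 kHz, 5.8 kHz, 6.6 kHz, 8.8 kHz} → 4.

4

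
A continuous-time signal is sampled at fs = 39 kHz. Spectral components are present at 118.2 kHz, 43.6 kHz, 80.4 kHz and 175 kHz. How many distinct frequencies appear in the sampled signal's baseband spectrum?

4

fs/2 = 19.5 kHz.
118.2 kHz mod fs = 1.2 kHz.
1.2 kHz ≤ fs/2 = 19.5 kHz, appears at 1.2 kHz.
43.6 kHz mod fs = 4.6 kHz.
4.6 kHz ≤ fs/2 = 19.5 kHz, appears at 4.6 kHz.
80.4 kHz mod fs = 2.4 kHz.
2.4 kHz ≤ fs/2 = 19.5 kHz, appears at 2.4 kHz.
175 kHz mod fs = 19 kHz.
19 kHz ≤ fs/2 = 19.5 kHz, appears at 19 kHz.
Distinct values: {1.2 kHz, 2.4 kHz, 4.6 kHz, 19 kHz} → 4.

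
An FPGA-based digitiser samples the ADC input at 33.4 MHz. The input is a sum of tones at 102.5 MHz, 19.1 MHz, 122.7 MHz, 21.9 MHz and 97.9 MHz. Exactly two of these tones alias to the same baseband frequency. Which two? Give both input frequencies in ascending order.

fs/2 = 16.7 MHz.
102.5 MHz mod fs = 2.3 MHz.
2.3 MHz ≤ fs/2 = 16.7 MHz, appears at 2.3 MHz.
19.1 MHz > fs/2 = 16.7 MHz, folds to fs − 19.1 MHz = 14.3 MHz.
122.7 MHz mod fs = 22.5 MHz.
22.5 MHz > fs/2 = 16.7 MHz, folds to fs − 22.5 MHz = 10.9 MHz.
21.9 MHz > fs/2 = 16.7 MHz, folds to fs − 21.9 MHz = 11.5 MHz.
97.9 MHz mod fs = 31.1 MHz.
31.1 MHz > fs/2 = 16.7 MHz, folds to fs − 31.1 MHz = 2.3 MHz.
97.9 MHz and 102.5 MHz both map to 2.3 MHz.

97.9 MHz, 102.5 MHz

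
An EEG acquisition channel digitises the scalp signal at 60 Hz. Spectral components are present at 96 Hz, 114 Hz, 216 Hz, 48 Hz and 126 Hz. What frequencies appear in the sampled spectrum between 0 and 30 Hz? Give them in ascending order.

6 Hz, 12 Hz, 24 Hz

fs/2 = 30 Hz.
96 Hz mod fs = 36 Hz.
36 Hz > fs/2 = 30 Hz, folds to fs − 36 Hz = 24 Hz.
114 Hz mod fs = 54 Hz.
54 Hz > fs/2 = 30 Hz, folds to fs − 54 Hz = 6 Hz.
216 Hz mod fs = 36 Hz.
36 Hz > fs/2 = 30 Hz, folds to fs − 36 Hz = 24 Hz.
48 Hz > fs/2 = 30 Hz, folds to fs − 48 Hz = 12 Hz.
126 Hz mod fs = 6 Hz.
6 Hz ≤ fs/2 = 30 Hz, appears at 6 Hz.
Distinct values: {6 Hz, 12 Hz, 24 Hz}.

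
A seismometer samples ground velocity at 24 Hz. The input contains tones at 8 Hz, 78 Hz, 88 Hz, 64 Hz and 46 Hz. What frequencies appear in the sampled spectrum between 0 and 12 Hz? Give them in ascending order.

fs/2 = 12 Hz.
8 Hz ≤ fs/2 = 12 Hz, passes unchanged.
78 Hz mod fs = 6 Hz.
6 Hz ≤ fs/2 = 12 Hz, appears at 6 Hz.
88 Hz mod fs = 16 Hz.
16 Hz > fs/2 = 12 Hz, folds to fs − 16 Hz = 8 Hz.
64 Hz mod fs = 16 Hz.
16 Hz > fs/2 = 12 Hz, folds to fs − 16 Hz = 8 Hz.
46 Hz mod fs = 22 Hz.
22 Hz > fs/2 = 12 Hz, folds to fs − 22 Hz = 2 Hz.
Distinct values: {2 Hz, 6 Hz, 8 Hz}.

2 Hz, 6 Hz, 8 Hz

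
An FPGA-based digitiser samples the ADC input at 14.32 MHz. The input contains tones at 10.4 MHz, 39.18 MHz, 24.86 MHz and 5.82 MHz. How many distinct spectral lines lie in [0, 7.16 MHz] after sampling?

3

fs/2 = 7.16 MHz.
10.4 MHz > fs/2 = 7.16 MHz, folds to fs − 10.4 MHz = 3.92 MHz.
39.18 MHz mod fs = 10.54 MHz.
10.54 MHz > fs/2 = 7.16 MHz, folds to fs − 10.54 MHz = 3.78 MHz.
24.86 MHz mod fs = 10.54 MHz.
10.54 MHz > fs/2 = 7.16 MHz, folds to fs − 10.54 MHz = 3.78 MHz.
5.82 MHz ≤ fs/2 = 7.16 MHz, passes unchanged.
Distinct values: {3.78 MHz, 3.92 MHz, 5.82 MHz} → 3.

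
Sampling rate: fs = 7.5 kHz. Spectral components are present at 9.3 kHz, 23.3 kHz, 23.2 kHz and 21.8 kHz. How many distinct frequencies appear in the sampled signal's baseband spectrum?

3

fs/2 = 3.75 kHz.
9.3 kHz mod fs = 1.8 kHz.
1.8 kHz ≤ fs/2 = 3.75 kHz, appears at 1.8 kHz.
23.3 kHz mod fs = 0.8 kHz.
0.8 kHz ≤ fs/2 = 3.75 kHz, appears at 0.8 kHz.
23.2 kHz mod fs = 0.7 kHz.
0.7 kHz ≤ fs/2 = 3.75 kHz, appears at 0.7 kHz.
21.8 kHz mod fs = 6.8 kHz.
6.8 kHz > fs/2 = 3.75 kHz, folds to fs − 6.8 kHz = 0.7 kHz.
Distinct values: {0.7 kHz, 0.8 kHz, 1.8 kHz} → 3.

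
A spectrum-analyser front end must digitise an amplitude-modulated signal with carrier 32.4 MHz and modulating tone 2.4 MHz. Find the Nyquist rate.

AM sidebands sit at fc ± fm = 30 MHz and 34.8 MHz.
Highest-frequency component: 34.8 MHz.
Nyquist rate = 2 × 34.8 MHz = 69.6 MHz.

69.6 MHz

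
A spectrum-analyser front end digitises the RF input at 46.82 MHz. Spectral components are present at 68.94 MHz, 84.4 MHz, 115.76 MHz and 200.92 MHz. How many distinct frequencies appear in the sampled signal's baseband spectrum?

3

fs/2 = 23.41 MHz.
68.94 MHz mod fs = 22.12 MHz.
22.12 MHz ≤ fs/2 = 23.41 MHz, appears at 22.12 MHz.
84.4 MHz mod fs = 37.58 MHz.
37.58 MHz > fs/2 = 23.41 MHz, folds to fs − 37.58 MHz = 9.24 MHz.
115.76 MHz mod fs = 22.12 MHz.
22.12 MHz ≤ fs/2 = 23.41 MHz, appears at 22.12 MHz.
200.92 MHz mod fs = 13.64 MHz.
13.64 MHz ≤ fs/2 = 23.41 MHz, appears at 13.64 MHz.
Distinct values: {9.24 MHz, 13.64 MHz, 22.12 MHz} → 3.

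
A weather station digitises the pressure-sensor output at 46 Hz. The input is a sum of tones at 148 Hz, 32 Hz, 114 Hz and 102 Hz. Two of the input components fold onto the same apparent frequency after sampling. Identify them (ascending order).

fs/2 = 23 Hz.
148 Hz mod fs = 10 Hz.
10 Hz ≤ fs/2 = 23 Hz, appears at 10 Hz.
32 Hz > fs/2 = 23 Hz, folds to fs − 32 Hz = 14 Hz.
114 Hz mod fs = 22 Hz.
22 Hz ≤ fs/2 = 23 Hz, appears at 22 Hz.
102 Hz mod fs = 10 Hz.
10 Hz ≤ fs/2 = 23 Hz, appears at 10 Hz.
102 Hz and 148 Hz both map to 10 Hz.

102 Hz, 148 Hz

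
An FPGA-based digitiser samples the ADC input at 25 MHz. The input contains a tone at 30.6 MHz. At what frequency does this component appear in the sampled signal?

30.6 MHz mod fs = 5.6 MHz.
5.6 MHz ≤ fs/2 = 12.5 MHz, appears at 5.6 MHz.

5.6 MHz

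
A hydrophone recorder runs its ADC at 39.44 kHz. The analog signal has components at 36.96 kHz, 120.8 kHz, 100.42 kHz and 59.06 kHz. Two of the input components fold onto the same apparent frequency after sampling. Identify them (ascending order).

36.96 kHz, 120.8 kHz

fs/2 = 19.72 kHz.
36.96 kHz > fs/2 = 19.72 kHz, folds to fs − 36.96 kHz = 2.48 kHz.
120.8 kHz mod fs = 2.48 kHz.
2.48 kHz ≤ fs/2 = 19.72 kHz, appears at 2.48 kHz.
100.42 kHz mod fs = 21.54 kHz.
21.54 kHz > fs/2 = 19.72 kHz, folds to fs − 21.54 kHz = 17.9 kHz.
59.06 kHz mod fs = 19.62 kHz.
19.62 kHz ≤ fs/2 = 19.72 kHz, appears at 19.62 kHz.
36.96 kHz and 120.8 kHz both map to 2.48 kHz.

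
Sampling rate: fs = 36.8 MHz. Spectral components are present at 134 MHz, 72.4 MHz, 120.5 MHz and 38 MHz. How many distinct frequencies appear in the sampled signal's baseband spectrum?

fs/2 = 18.4 MHz.
134 MHz mod fs = 23.6 MHz.
23.6 MHz > fs/2 = 18.4 MHz, folds to fs − 23.6 MHz = 13.2 MHz.
72.4 MHz mod fs = 35.6 MHz.
35.6 MHz > fs/2 = 18.4 MHz, folds to fs − 35.6 MHz = 1.2 MHz.
120.5 MHz mod fs = 10.1 MHz.
10.1 MHz ≤ fs/2 = 18.4 MHz, appears at 10.1 MHz.
38 MHz mod fs = 1.2 MHz.
1.2 MHz ≤ fs/2 = 18.4 MHz, appears at 1.2 MHz.
Distinct values: {1.2 MHz, 10.1 MHz, 13.2 MHz} → 3.

3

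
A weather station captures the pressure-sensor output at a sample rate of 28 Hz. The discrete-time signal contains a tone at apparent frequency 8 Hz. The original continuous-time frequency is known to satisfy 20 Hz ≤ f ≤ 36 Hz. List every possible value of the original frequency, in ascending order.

Frequencies that alias to 8 Hz are k·fs ± 8 Hz for integer k ≥ 0.
k=0: 8 Hz.
k=1: 20 Hz, 36 Hz.
k=2: 48 Hz, 64 Hz.
Within [20 Hz, 36 Hz]: 20 Hz, 36 Hz.

20 Hz, 36 Hz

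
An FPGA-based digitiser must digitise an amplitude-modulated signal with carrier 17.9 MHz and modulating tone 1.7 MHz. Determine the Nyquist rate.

39.2 MHz

AM sidebands sit at fc ± fm = 16.2 MHz and 19.6 MHz.
Highest-frequency component: 19.6 MHz.
Nyquist rate = 2 × 19.6 MHz = 39.2 MHz.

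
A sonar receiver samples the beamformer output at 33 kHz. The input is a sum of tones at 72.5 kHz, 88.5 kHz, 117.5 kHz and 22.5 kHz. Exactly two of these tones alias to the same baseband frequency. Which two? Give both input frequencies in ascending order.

22.5 kHz, 88.5 kHz

fs/2 = 16.5 kHz.
72.5 kHz mod fs = 6.5 kHz.
6.5 kHz ≤ fs/2 = 16.5 kHz, appears at 6.5 kHz.
88.5 kHz mod fs = 22.5 kHz.
22.5 kHz > fs/2 = 16.5 kHz, folds to fs − 22.5 kHz = 10.5 kHz.
117.5 kHz mod fs = 18.5 kHz.
18.5 kHz > fs/2 = 16.5 kHz, folds to fs − 18.5 kHz = 14.5 kHz.
22.5 kHz > fs/2 = 16.5 kHz, folds to fs − 22.5 kHz = 10.5 kHz.
22.5 kHz and 88.5 kHz both map to 10.5 kHz.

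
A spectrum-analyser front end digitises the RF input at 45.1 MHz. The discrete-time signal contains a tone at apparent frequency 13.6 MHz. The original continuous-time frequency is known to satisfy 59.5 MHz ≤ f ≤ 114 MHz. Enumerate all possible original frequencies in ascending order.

Frequencies that alias to 13.6 MHz are k·fs ± 13.6 MHz for integer k ≥ 0.
k=0: 13.6 MHz.
k=1: 31.5 MHz, 58.7 MHz.
k=2: 76.6 MHz, 103.8 MHz.
k=3: 121.7 MHz, 148.9 MHz.
Within [59.5 MHz, 114 MHz]: 76.6 MHz, 103.8 MHz.

76.6 MHz, 103.8 MHz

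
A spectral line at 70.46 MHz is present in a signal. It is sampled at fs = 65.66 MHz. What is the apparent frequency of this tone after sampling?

4.8 MHz

70.46 MHz mod fs = 4.8 MHz.
4.8 MHz ≤ fs/2 = 32.83 MHz, appears at 4.8 MHz.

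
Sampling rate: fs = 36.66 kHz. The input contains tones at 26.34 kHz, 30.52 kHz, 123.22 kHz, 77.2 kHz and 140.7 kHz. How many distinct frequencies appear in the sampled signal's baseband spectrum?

fs/2 = 18.33 kHz.
26.34 kHz > fs/2 = 18.33 kHz, folds to fs − 26.34 kHz = 10.32 kHz.
30.52 kHz > fs/2 = 18.33 kHz, folds to fs − 30.52 kHz = 6.14 kHz.
123.22 kHz mod fs = 13.24 kHz.
13.24 kHz ≤ fs/2 = 18.33 kHz, appears at 13.24 kHz.
77.2 kHz mod fs = 3.88 kHz.
3.88 kHz ≤ fs/2 = 18.33 kHz, appears at 3.88 kHz.
140.7 kHz mod fs = 30.72 kHz.
30.72 kHz > fs/2 = 18.33 kHz, folds to fs − 30.72 kHz = 5.94 kHz.
Distinct values: {3.88 kHz, 5.94 kHz, 6.14 kHz, 10.32 kHz, 13.24 kHz} → 5.

5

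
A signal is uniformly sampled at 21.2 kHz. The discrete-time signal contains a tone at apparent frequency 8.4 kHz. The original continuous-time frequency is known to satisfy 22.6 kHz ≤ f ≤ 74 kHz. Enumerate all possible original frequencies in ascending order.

29.6 kHz, 34 kHz, 50.8 kHz, 55.2 kHz, 72 kHz

Frequencies that alias to 8.4 kHz are k·fs ± 8.4 kHz for integer k ≥ 0.
k=0: 8.4 kHz.
k=1: 12.8 kHz, 29.6 kHz.
k=2: 34 kHz, 50.8 kHz.
k=3: 55.2 kHz, 72 kHz.
k=4: 76.4 kHz, 93.2 kHz.
Within [22.6 kHz, 74 kHz]: 29.6 kHz, 34 kHz, 50.8 kHz, 55.2 kHz, 72 kHz.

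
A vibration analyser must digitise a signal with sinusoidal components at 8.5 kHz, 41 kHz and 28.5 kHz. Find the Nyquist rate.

Highest-frequency component: 41 kHz.
Nyquist rate = 2 × 41 kHz = 82 kHz.

82 kHz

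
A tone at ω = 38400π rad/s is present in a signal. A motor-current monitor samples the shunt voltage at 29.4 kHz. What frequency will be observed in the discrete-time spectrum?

10.2 kHz

ω = 38400π rad/s → f = ω/(2π) = 19200 Hz = 19.2 kHz.
19.2 kHz > fs/2 = 14.7 kHz, folds to fs − 19.2 kHz = 10.2 kHz.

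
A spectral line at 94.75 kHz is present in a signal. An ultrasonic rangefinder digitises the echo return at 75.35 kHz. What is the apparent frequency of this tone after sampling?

19.4 kHz

94.75 kHz mod fs = 19.4 kHz.
19.4 kHz ≤ fs/2 = 37.675 kHz, appears at 19.4 kHz.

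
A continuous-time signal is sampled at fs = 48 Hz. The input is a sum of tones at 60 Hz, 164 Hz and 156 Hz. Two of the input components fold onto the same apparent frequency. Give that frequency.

fs/2 = 24 Hz.
60 Hz mod fs = 12 Hz.
12 Hz ≤ fs/2 = 24 Hz, appears at 12 Hz.
164 Hz mod fs = 20 Hz.
20 Hz ≤ fs/2 = 24 Hz, appears at 20 Hz.
156 Hz mod fs = 12 Hz.
12 Hz ≤ fs/2 = 24 Hz, appears at 12 Hz.
60 Hz and 156 Hz both map to 12 Hz.

12 Hz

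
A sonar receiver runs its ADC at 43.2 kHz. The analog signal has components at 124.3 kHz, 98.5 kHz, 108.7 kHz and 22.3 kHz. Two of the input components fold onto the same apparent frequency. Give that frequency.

20.9 kHz

fs/2 = 21.6 kHz.
124.3 kHz mod fs = 37.9 kHz.
37.9 kHz > fs/2 = 21.6 kHz, folds to fs − 37.9 kHz = 5.3 kHz.
98.5 kHz mod fs = 12.1 kHz.
12.1 kHz ≤ fs/2 = 21.6 kHz, appears at 12.1 kHz.
108.7 kHz mod fs = 22.3 kHz.
22.3 kHz > fs/2 = 21.6 kHz, folds to fs − 22.3 kHz = 20.9 kHz.
22.3 kHz > fs/2 = 21.6 kHz, folds to fs − 22.3 kHz = 20.9 kHz.
22.3 kHz and 108.7 kHz both map to 20.9 kHz.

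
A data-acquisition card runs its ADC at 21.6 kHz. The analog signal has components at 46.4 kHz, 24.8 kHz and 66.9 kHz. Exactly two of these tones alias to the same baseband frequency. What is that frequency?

fs/2 = 10.8 kHz.
46.4 kHz mod fs = 3.2 kHz.
3.2 kHz ≤ fs/2 = 10.8 kHz, appears at 3.2 kHz.
24.8 kHz mod fs = 3.2 kHz.
3.2 kHz ≤ fs/2 = 10.8 kHz, appears at 3.2 kHz.
66.9 kHz mod fs = 2.1 kHz.
2.1 kHz ≤ fs/2 = 10.8 kHz, appears at 2.1 kHz.
24.8 kHz and 46.4 kHz both map to 3.2 kHz.

3.2 kHz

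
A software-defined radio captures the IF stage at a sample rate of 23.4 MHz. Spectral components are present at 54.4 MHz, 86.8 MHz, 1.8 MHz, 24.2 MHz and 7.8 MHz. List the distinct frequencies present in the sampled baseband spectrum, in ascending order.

fs/2 = 11.7 MHz.
54.4 MHz mod fs = 7.6 MHz.
7.6 MHz ≤ fs/2 = 11.7 MHz, appears at 7.6 MHz.
86.8 MHz mod fs = 16.6 MHz.
16.6 MHz > fs/2 = 11.7 MHz, folds to fs − 16.6 MHz = 6.8 MHz.
1.8 MHz ≤ fs/2 = 11.7 MHz, passes unchanged.
24.2 MHz mod fs = 0.8 MHz.
0.8 MHz ≤ fs/2 = 11.7 MHz, appears at 0.8 MHz.
7.8 MHz ≤ fs/2 = 11.7 MHz, passes unchanged.
Distinct values: {0.8 MHz, 1.8 MHz, 6.8 MHz, 7.6 MHz, 7.8 MHz}.

0.8 MHz, 1.8 MHz, 6.8 MHz, 7.6 MHz, 7.8 MHz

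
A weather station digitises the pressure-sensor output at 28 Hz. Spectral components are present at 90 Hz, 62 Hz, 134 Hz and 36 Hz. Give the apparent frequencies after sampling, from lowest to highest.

6 Hz, 8 Hz

fs/2 = 14 Hz.
90 Hz mod fs = 6 Hz.
6 Hz ≤ fs/2 = 14 Hz, appears at 6 Hz.
62 Hz mod fs = 6 Hz.
6 Hz ≤ fs/2 = 14 Hz, appears at 6 Hz.
134 Hz mod fs = 22 Hz.
22 Hz > fs/2 = 14 Hz, folds to fs − 22 Hz = 6 Hz.
36 Hz mod fs = 8 Hz.
8 Hz ≤ fs/2 = 14 Hz, appears at 8 Hz.
Distinct values: {6 Hz, 8 Hz}.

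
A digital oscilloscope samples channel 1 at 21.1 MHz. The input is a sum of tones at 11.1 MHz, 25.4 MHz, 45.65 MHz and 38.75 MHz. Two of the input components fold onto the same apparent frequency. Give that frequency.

fs/2 = 10.55 MHz.
11.1 MHz > fs/2 = 10.55 MHz, folds to fs − 11.1 MHz = 10 MHz.
25.4 MHz mod fs = 4.3 MHz.
4.3 MHz ≤ fs/2 = 10.55 MHz, appears at 4.3 MHz.
45.65 MHz mod fs = 3.45 MHz.
3.45 MHz ≤ fs/2 = 10.55 MHz, appears at 3.45 MHz.
38.75 MHz mod fs = 17.65 MHz.
17.65 MHz > fs/2 = 10.55 MHz, folds to fs − 17.65 MHz = 3.45 MHz.
38.75 MHz and 45.65 MHz both map to 3.45 MHz.

3.45 MHz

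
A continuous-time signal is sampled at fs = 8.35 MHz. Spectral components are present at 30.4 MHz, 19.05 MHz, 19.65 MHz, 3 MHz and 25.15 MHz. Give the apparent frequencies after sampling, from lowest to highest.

0.1 MHz, 2.35 MHz, 2.95 MHz, 3 MHz

fs/2 = 4.175 MHz.
30.4 MHz mod fs = 5.35 MHz.
5.35 MHz > fs/2 = 4.175 MHz, folds to fs − 5.35 MHz = 3 MHz.
19.05 MHz mod fs = 2.35 MHz.
2.35 MHz ≤ fs/2 = 4.175 MHz, appears at 2.35 MHz.
19.65 MHz mod fs = 2.95 MHz.
2.95 MHz ≤ fs/2 = 4.175 MHz, appears at 2.95 MHz.
3 MHz ≤ fs/2 = 4.175 MHz, passes unchanged.
25.15 MHz mod fs = 0.1 MHz.
0.1 MHz ≤ fs/2 = 4.175 MHz, appears at 0.1 MHz.
Distinct values: {0.1 MHz, 2.35 MHz, 2.95 MHz, 3 MHz}.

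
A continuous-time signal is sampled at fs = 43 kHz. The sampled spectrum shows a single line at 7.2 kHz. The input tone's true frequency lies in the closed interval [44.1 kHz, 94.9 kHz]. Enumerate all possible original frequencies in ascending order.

50.2 kHz, 78.8 kHz, 93.2 kHz

Frequencies that alias to 7.2 kHz are k·fs ± 7.2 kHz for integer k ≥ 0.
k=0: 7.2 kHz.
k=1: 35.8 kHz, 50.2 kHz.
k=2: 78.8 kHz, 93.2 kHz.
k=3: 121.8 kHz, 136.2 kHz.
Within [44.1 kHz, 94.9 kHz]: 50.2 kHz, 78.8 kHz, 93.2 kHz.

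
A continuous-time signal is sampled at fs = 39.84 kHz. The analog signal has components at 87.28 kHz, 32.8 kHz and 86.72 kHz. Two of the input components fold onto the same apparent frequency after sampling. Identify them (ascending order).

fs/2 = 19.92 kHz.
87.28 kHz mod fs = 7.6 kHz.
7.6 kHz ≤ fs/2 = 19.92 kHz, appears at 7.6 kHz.
32.8 kHz > fs/2 = 19.92 kHz, folds to fs − 32.8 kHz = 7.04 kHz.
86.72 kHz mod fs = 7.04 kHz.
7.04 kHz ≤ fs/2 = 19.92 kHz, appears at 7.04 kHz.
32.8 kHz and 86.72 kHz both map to 7.04 kHz.

32.8 kHz, 86.72 kHz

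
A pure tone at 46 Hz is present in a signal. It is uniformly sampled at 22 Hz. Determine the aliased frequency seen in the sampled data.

2 Hz

46 Hz mod fs = 2 Hz.
2 Hz ≤ fs/2 = 11 Hz, appears at 2 Hz.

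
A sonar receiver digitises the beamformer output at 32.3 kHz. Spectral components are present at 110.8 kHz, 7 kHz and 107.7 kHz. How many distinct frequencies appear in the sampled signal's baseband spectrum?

fs/2 = 16.15 kHz.
110.8 kHz mod fs = 13.9 kHz.
13.9 kHz ≤ fs/2 = 16.15 kHz, appears at 13.9 kHz.
7 kHz ≤ fs/2 = 16.15 kHz, passes unchanged.
107.7 kHz mod fs = 10.8 kHz.
10.8 kHz ≤ fs/2 = 16.15 kHz, appears at 10.8 kHz.
Distinct values: {7 kHz, 10.8 kHz, 13.9 kHz} → 3.

3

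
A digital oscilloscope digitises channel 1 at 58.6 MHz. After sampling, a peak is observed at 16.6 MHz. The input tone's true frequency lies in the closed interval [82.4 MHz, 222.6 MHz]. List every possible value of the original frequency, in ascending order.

100.6 MHz, 133.8 MHz, 159.2 MHz, 192.4 MHz, 217.8 MHz

Frequencies that alias to 16.6 MHz are k·fs ± 16.6 MHz for integer k ≥ 0.
k=0: 16.6 MHz.
k=1: 42 MHz, 75.2 MHz.
k=2: 100.6 MHz, 133.8 MHz.
k=3: 159.2 MHz, 192.4 MHz.
k=4: 217.8 MHz, 251 MHz.
k=5: 276.4 MHz, 309.6 MHz.
Within [82.4 MHz, 222.6 MHz]: 100.6 MHz, 133.8 MHz, 159.2 MHz, 192.4 MHz, 217.8 MHz.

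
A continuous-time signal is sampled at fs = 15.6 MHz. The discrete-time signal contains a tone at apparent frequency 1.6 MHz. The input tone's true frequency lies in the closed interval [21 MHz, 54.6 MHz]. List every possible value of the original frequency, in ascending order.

Frequencies that alias to 1.6 MHz are k·fs ± 1.6 MHz for integer k ≥ 0.
k=0: 1.6 MHz.
k=1: 14 MHz, 17.2 MHz.
k=2: 29.6 MHz, 32.8 MHz.
k=3: 45.2 MHz, 48.4 MHz.
k=4: 60.8 MHz, 64 MHz.
Within [21 MHz, 54.6 MHz]: 29.6 MHz, 32.8 MHz, 45.2 MHz, 48.4 MHz.

29.6 MHz, 32.8 MHz, 45.2 MHz, 48.4 MHz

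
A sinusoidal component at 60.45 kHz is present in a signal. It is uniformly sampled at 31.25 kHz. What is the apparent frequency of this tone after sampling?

2.05 kHz

60.45 kHz mod fs = 29.2 kHz.
29.2 kHz > fs/2 = 15.625 kHz, folds to fs − 29.2 kHz = 2.05 kHz.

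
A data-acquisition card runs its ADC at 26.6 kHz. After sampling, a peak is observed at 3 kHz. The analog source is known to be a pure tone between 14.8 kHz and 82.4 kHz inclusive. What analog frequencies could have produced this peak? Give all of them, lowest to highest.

23.6 kHz, 29.6 kHz, 50.2 kHz, 56.2 kHz, 76.8 kHz

Frequencies that alias to 3 kHz are k·fs ± 3 kHz for integer k ≥ 0.
k=0: 3 kHz.
k=1: 23.6 kHz, 29.6 kHz.
k=2: 50.2 kHz, 56.2 kHz.
k=3: 76.8 kHz, 82.8 kHz.
k=4: 103.4 kHz, 109.4 kHz.
Within [14.8 kHz, 82.4 kHz]: 23.6 kHz, 29.6 kHz, 50.2 kHz, 56.2 kHz, 76.8 kHz.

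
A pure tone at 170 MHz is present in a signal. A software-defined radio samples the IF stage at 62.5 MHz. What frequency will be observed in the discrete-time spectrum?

17.5 MHz

170 MHz mod fs = 45 MHz.
45 MHz > fs/2 = 31.25 MHz, folds to fs − 45 MHz = 17.5 MHz.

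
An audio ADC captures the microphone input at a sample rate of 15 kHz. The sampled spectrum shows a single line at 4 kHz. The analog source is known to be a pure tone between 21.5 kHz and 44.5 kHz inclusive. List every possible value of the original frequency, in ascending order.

Frequencies that alias to 4 kHz are k·fs ± 4 kHz for integer k ≥ 0.
k=0: 4 kHz.
k=1: 11 kHz, 19 kHz.
k=2: 26 kHz, 34 kHz.
k=3: 41 kHz, 49 kHz.
k=4: 56 kHz, 64 kHz.
Within [21.5 kHz, 44.5 kHz]: 26 kHz, 34 kHz, 41 kHz.

26 kHz, 34 kHz, 41 kHz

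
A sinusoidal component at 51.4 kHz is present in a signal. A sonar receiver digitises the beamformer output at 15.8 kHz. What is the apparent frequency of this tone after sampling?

51.4 kHz mod fs = 4 kHz.
4 kHz ≤ fs/2 = 7.9 kHz, appears at 4 kHz.

4 kHz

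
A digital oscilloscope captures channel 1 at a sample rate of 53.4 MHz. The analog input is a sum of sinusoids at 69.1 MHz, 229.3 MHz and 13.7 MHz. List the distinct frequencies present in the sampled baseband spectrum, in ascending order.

fs/2 = 26.7 MHz.
69.1 MHz mod fs = 15.7 MHz.
15.7 MHz ≤ fs/2 = 26.7 MHz, appears at 15.7 MHz.
229.3 MHz mod fs = 15.7 MHz.
15.7 MHz ≤ fs/2 = 26.7 MHz, appears at 15.7 MHz.
13.7 MHz ≤ fs/2 = 26.7 MHz, passes unchanged.
Distinct values: {13.7 MHz, 15.7 MHz}.

13.7 MHz, 15.7 MHz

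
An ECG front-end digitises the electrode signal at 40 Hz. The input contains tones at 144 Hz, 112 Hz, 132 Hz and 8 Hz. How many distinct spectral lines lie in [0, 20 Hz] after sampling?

fs/2 = 20 Hz.
144 Hz mod fs = 24 Hz.
24 Hz > fs/2 = 20 Hz, folds to fs − 24 Hz = 16 Hz.
112 Hz mod fs = 32 Hz.
32 Hz > fs/2 = 20 Hz, folds to fs − 32 Hz = 8 Hz.
132 Hz mod fs = 12 Hz.
12 Hz ≤ fs/2 = 20 Hz, appears at 12 Hz.
8 Hz ≤ fs/2 = 20 Hz, passes unchanged.
Distinct values: {8 Hz, 12 Hz, 16 Hz} → 3.

3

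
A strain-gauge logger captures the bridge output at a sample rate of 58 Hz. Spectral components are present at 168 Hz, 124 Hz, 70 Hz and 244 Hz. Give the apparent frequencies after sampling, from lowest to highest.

6 Hz, 8 Hz, 12 Hz

fs/2 = 29 Hz.
168 Hz mod fs = 52 Hz.
52 Hz > fs/2 = 29 Hz, folds to fs − 52 Hz = 6 Hz.
124 Hz mod fs = 8 Hz.
8 Hz ≤ fs/2 = 29 Hz, appears at 8 Hz.
70 Hz mod fs = 12 Hz.
12 Hz ≤ fs/2 = 29 Hz, appears at 12 Hz.
244 Hz mod fs = 12 Hz.
12 Hz ≤ fs/2 = 29 Hz, appears at 12 Hz.
Distinct values: {6 Hz, 8 Hz, 12 Hz}.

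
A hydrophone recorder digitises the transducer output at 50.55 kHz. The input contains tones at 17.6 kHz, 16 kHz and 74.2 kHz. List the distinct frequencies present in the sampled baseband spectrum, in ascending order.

16 kHz, 17.6 kHz, 23.65 kHz

fs/2 = 25.275 kHz.
17.6 kHz ≤ fs/2 = 25.275 kHz, passes unchanged.
16 kHz ≤ fs/2 = 25.275 kHz, passes unchanged.
74.2 kHz mod fs = 23.65 kHz.
23.65 kHz ≤ fs/2 = 25.275 kHz, appears at 23.65 kHz.
Distinct values: {16 kHz, 17.6 kHz, 23.65 kHz}.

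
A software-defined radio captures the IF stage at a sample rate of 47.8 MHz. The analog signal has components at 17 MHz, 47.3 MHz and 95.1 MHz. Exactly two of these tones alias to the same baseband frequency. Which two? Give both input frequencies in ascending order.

47.3 MHz, 95.1 MHz

fs/2 = 23.9 MHz.
17 MHz ≤ fs/2 = 23.9 MHz, passes unchanged.
47.3 MHz > fs/2 = 23.9 MHz, folds to fs − 47.3 MHz = 0.5 MHz.
95.1 MHz mod fs = 47.3 MHz.
47.3 MHz > fs/2 = 23.9 MHz, folds to fs − 47.3 MHz = 0.5 MHz.
47.3 MHz and 95.1 MHz both map to 0.5 MHz.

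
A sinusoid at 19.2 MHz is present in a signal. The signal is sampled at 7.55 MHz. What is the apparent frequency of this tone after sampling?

19.2 MHz mod fs = 4.1 MHz.
4.1 MHz > fs/2 = 3.775 MHz, folds to fs − 4.1 MHz = 3.45 MHz.

3.45 MHz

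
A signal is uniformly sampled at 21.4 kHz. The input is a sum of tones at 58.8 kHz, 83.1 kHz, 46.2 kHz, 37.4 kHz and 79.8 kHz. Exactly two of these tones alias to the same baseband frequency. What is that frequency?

5.4 kHz

fs/2 = 10.7 kHz.
58.8 kHz mod fs = 16 kHz.
16 kHz > fs/2 = 10.7 kHz, folds to fs − 16 kHz = 5.4 kHz.
83.1 kHz mod fs = 18.9 kHz.
18.9 kHz > fs/2 = 10.7 kHz, folds to fs − 18.9 kHz = 2.5 kHz.
46.2 kHz mod fs = 3.4 kHz.
3.4 kHz ≤ fs/2 = 10.7 kHz, appears at 3.4 kHz.
37.4 kHz mod fs = 16 kHz.
16 kHz > fs/2 = 10.7 kHz, folds to fs − 16 kHz = 5.4 kHz.
79.8 kHz mod fs = 15.6 kHz.
15.6 kHz > fs/2 = 10.7 kHz, folds to fs − 15.6 kHz = 5.8 kHz.
37.4 kHz and 58.8 kHz both map to 5.4 kHz.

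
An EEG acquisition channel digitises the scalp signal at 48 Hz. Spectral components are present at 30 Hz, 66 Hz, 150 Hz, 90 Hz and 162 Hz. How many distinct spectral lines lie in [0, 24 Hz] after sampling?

fs/2 = 24 Hz.
30 Hz > fs/2 = 24 Hz, folds to fs − 30 Hz = 18 Hz.
66 Hz mod fs = 18 Hz.
18 Hz ≤ fs/2 = 24 Hz, appears at 18 Hz.
150 Hz mod fs = 6 Hz.
6 Hz ≤ fs/2 = 24 Hz, appears at 6 Hz.
90 Hz mod fs = 42 Hz.
42 Hz > fs/2 = 24 Hz, folds to fs − 42 Hz = 6 Hz.
162 Hz mod fs = 18 Hz.
18 Hz ≤ fs/2 = 24 Hz, appears at 18 Hz.
Distinct values: {6 Hz, 18 Hz} → 2.

2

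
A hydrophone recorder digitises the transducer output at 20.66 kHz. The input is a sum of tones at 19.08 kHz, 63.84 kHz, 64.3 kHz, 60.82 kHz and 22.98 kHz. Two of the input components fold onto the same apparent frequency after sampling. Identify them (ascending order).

22.98 kHz, 64.3 kHz

fs/2 = 10.33 kHz.
19.08 kHz > fs/2 = 10.33 kHz, folds to fs − 19.08 kHz = 1.58 kHz.
63.84 kHz mod fs = 1.86 kHz.
1.86 kHz ≤ fs/2 = 10.33 kHz, appears at 1.86 kHz.
64.3 kHz mod fs = 2.32 kHz.
2.32 kHz ≤ fs/2 = 10.33 kHz, appears at 2.32 kHz.
60.82 kHz mod fs = 19.5 kHz.
19.5 kHz > fs/2 = 10.33 kHz, folds to fs − 19.5 kHz = 1.16 kHz.
22.98 kHz mod fs = 2.32 kHz.
2.32 kHz ≤ fs/2 = 10.33 kHz, appears at 2.32 kHz.
22.98 kHz and 64.3 kHz both map to 2.32 kHz.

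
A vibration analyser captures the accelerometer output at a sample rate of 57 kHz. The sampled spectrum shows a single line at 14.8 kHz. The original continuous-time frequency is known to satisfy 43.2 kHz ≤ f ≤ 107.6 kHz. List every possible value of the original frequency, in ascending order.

71.8 kHz, 99.2 kHz

Frequencies that alias to 14.8 kHz are k·fs ± 14.8 kHz for integer k ≥ 0.
k=0: 14.8 kHz.
k=1: 42.2 kHz, 71.8 kHz.
k=2: 99.2 kHz, 128.8 kHz.
k=3: 156.2 kHz, 185.8 kHz.
Within [43.2 kHz, 107.6 kHz]: 71.8 kHz, 99.2 kHz.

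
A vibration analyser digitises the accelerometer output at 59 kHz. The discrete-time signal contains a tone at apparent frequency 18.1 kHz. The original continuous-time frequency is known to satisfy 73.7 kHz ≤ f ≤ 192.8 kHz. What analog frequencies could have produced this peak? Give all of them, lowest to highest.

Frequencies that alias to 18.1 kHz are k·fs ± 18.1 kHz for integer k ≥ 0.
k=0: 18.1 kHz.
k=1: 40.9 kHz, 77.1 kHz.
k=2: 99.9 kHz, 136.1 kHz.
k=3: 158.9 kHz, 195.1 kHz.
k=4: 217.9 kHz, 254.1 kHz.
Within [73.7 kHz, 192.8 kHz]: 77.1 kHz, 99.9 kHz, 136.1 kHz, 158.9 kHz.

77.1 kHz, 99.9 kHz, 136.1 kHz, 158.9 kHz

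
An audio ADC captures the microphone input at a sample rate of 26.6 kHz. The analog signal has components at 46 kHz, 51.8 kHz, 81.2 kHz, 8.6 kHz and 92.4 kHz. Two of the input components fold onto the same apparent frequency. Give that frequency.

1.4 kHz

fs/2 = 13.3 kHz.
46 kHz mod fs = 19.4 kHz.
19.4 kHz > fs/2 = 13.3 kHz, folds to fs − 19.4 kHz = 7.2 kHz.
51.8 kHz mod fs = 25.2 kHz.
25.2 kHz > fs/2 = 13.3 kHz, folds to fs − 25.2 kHz = 1.4 kHz.
81.2 kHz mod fs = 1.4 kHz.
1.4 kHz ≤ fs/2 = 13.3 kHz, appears at 1.4 kHz.
8.6 kHz ≤ fs/2 = 13.3 kHz, passes unchanged.
92.4 kHz mod fs = 12.6 kHz.
12.6 kHz ≤ fs/2 = 13.3 kHz, appears at 12.6 kHz.
51.8 kHz and 81.2 kHz both map to 1.4 kHz.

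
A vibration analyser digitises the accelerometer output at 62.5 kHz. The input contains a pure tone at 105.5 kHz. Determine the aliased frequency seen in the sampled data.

105.5 kHz mod fs = 43 kHz.
43 kHz > fs/2 = 31.25 kHz, folds to fs − 43 kHz = 19.5 kHz.

19.5 kHz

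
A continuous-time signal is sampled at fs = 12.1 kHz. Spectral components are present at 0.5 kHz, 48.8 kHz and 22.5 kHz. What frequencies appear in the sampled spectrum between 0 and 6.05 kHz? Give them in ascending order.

fs/2 = 6.05 kHz.
0.5 kHz ≤ fs/2 = 6.05 kHz, passes unchanged.
48.8 kHz mod fs = 0.4 kHz.
0.4 kHz ≤ fs/2 = 6.05 kHz, appears at 0.4 kHz.
22.5 kHz mod fs = 10.4 kHz.
10.4 kHz > fs/2 = 6.05 kHz, folds to fs − 10.4 kHz = 1.7 kHz.
Distinct values: {0.4 kHz, 0.5 kHz, 1.7 kHz}.

0.4 kHz, 0.5 kHz, 1.7 kHz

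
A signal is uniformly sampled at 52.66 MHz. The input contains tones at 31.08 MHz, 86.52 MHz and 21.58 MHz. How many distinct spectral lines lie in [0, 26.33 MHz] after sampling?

fs/2 = 26.33 MHz.
31.08 MHz > fs/2 = 26.33 MHz, folds to fs − 31.08 MHz = 21.58 MHz.
86.52 MHz mod fs = 33.86 MHz.
33.86 MHz > fs/2 = 26.33 MHz, folds to fs − 33.86 MHz = 18.8 MHz.
21.58 MHz ≤ fs/2 = 26.33 MHz, passes unchanged.
Distinct values: {18.8 MHz, 21.58 MHz} → 2.

2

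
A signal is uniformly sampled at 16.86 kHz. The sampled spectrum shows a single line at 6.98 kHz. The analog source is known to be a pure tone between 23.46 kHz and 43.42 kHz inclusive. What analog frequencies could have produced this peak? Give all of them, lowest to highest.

Frequencies that alias to 6.98 kHz are k·fs ± 6.98 kHz for integer k ≥ 0.
k=0: 6.98 kHz.
k=1: 9.88 kHz, 23.84 kHz.
k=2: 26.74 kHz, 40.7 kHz.
k=3: 43.6 kHz, 57.56 kHz.
Within [23.46 kHz, 43.42 kHz]: 23.84 kHz, 26.74 kHz, 40.7 kHz.

23.84 kHz, 26.74 kHz, 40.7 kHz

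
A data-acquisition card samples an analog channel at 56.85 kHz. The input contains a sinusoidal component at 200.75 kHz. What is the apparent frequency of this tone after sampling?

200.75 kHz mod fs = 30.2 kHz.
30.2 kHz > fs/2 = 28.425 kHz, folds to fs − 30.2 kHz = 26.65 kHz.

26.65 kHz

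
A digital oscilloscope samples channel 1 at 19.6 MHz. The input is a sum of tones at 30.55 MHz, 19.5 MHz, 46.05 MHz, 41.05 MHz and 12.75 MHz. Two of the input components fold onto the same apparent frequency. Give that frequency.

fs/2 = 9.8 MHz.
30.55 MHz mod fs = 10.95 MHz.
10.95 MHz > fs/2 = 9.8 MHz, folds to fs − 10.95 MHz = 8.65 MHz.
19.5 MHz > fs/2 = 9.8 MHz, folds to fs − 19.5 MHz = 0.1 MHz.
46.05 MHz mod fs = 6.85 MHz.
6.85 MHz ≤ fs/2 = 9.8 MHz, appears at 6.85 MHz.
41.05 MHz mod fs = 1.85 MHz.
1.85 MHz ≤ fs/2 = 9.8 MHz, appears at 1.85 MHz.
12.75 MHz > fs/2 = 9.8 MHz, folds to fs − 12.75 MHz = 6.85 MHz.
12.75 MHz and 46.05 MHz both map to 6.85 MHz.

6.85 MHz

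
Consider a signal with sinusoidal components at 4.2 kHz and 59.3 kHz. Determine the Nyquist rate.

118.6 kHz

Highest-frequency component: 59.3 kHz.
Nyquist rate = 2 × 59.3 kHz = 118.6 kHz.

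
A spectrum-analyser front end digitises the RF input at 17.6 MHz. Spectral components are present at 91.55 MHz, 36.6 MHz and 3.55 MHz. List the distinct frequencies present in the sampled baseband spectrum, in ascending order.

fs/2 = 8.8 MHz.
91.55 MHz mod fs = 3.55 MHz.
3.55 MHz ≤ fs/2 = 8.8 MHz, appears at 3.55 MHz.
36.6 MHz mod fs = 1.4 MHz.
1.4 MHz ≤ fs/2 = 8.8 MHz, appears at 1.4 MHz.
3.55 MHz ≤ fs/2 = 8.8 MHz, passes unchanged.
Distinct values: {1.4 MHz, 3.55 MHz}.

1.4 MHz, 3.55 MHz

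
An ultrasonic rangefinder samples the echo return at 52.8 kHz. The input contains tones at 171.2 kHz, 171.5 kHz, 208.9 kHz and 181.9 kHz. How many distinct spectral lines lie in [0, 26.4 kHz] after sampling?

4

fs/2 = 26.4 kHz.
171.2 kHz mod fs = 12.8 kHz.
12.8 kHz ≤ fs/2 = 26.4 kHz, appears at 12.8 kHz.
171.5 kHz mod fs = 13.1 kHz.
13.1 kHz ≤ fs/2 = 26.4 kHz, appears at 13.1 kHz.
208.9 kHz mod fs = 50.5 kHz.
50.5 kHz > fs/2 = 26.4 kHz, folds to fs − 50.5 kHz = 2.3 kHz.
181.9 kHz mod fs = 23.5 kHz.
23.5 kHz ≤ fs/2 = 26.4 kHz, appears at 23.5 kHz.
Distinct values: {2.3 kHz, 12.8 kHz, 13.1 kHz, 23.5 kHz} → 4.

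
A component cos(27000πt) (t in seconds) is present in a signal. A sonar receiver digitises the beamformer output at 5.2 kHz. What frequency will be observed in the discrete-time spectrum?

ω = 27000π rad/s → f = ω/(2π) = 13500 Hz = 13.5 kHz.
13.5 kHz mod fs = 3.1 kHz.
3.1 kHz > fs/2 = 2.6 kHz, folds to fs − 3.1 kHz = 2.1 kHz.

2.1 kHz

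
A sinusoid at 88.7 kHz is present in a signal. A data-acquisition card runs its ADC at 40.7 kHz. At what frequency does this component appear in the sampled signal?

7.3 kHz

88.7 kHz mod fs = 7.3 kHz.
7.3 kHz ≤ fs/2 = 20.35 kHz, appears at 7.3 kHz.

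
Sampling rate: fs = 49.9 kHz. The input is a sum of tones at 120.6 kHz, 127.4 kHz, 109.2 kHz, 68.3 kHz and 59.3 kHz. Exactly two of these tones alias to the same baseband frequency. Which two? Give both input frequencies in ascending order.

59.3 kHz, 109.2 kHz

fs/2 = 24.95 kHz.
120.6 kHz mod fs = 20.8 kHz.
20.8 kHz ≤ fs/2 = 24.95 kHz, appears at 20.8 kHz.
127.4 kHz mod fs = 27.6 kHz.
27.6 kHz > fs/2 = 24.95 kHz, folds to fs − 27.6 kHz = 22.3 kHz.
109.2 kHz mod fs = 9.4 kHz.
9.4 kHz ≤ fs/2 = 24.95 kHz, appears at 9.4 kHz.
68.3 kHz mod fs = 18.4 kHz.
18.4 kHz ≤ fs/2 = 24.95 kHz, appears at 18.4 kHz.
59.3 kHz mod fs = 9.4 kHz.
9.4 kHz ≤ fs/2 = 24.95 kHz, appears at 9.4 kHz.
59.3 kHz and 109.2 kHz both map to 9.4 kHz.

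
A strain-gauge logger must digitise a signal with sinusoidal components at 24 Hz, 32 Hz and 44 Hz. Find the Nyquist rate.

88 Hz

Highest-frequency component: 44 Hz.
Nyquist rate = 2 × 44 Hz = 88 Hz.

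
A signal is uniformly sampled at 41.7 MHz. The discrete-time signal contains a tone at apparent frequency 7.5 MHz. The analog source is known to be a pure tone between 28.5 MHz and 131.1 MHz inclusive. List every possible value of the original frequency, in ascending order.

Frequencies that alias to 7.5 MHz are k·fs ± 7.5 MHz for integer k ≥ 0.
k=0: 7.5 MHz.
k=1: 34.2 MHz, 49.2 MHz.
k=2: 75.9 MHz, 90.9 MHz.
k=3: 117.6 MHz, 132.6 MHz.
k=4: 159.3 MHz, 174.3 MHz.
Within [28.5 MHz, 131.1 MHz]: 34.2 MHz, 49.2 MHz, 75.9 MHz, 90.9 MHz, 117.6 MHz.

34.2 MHz, 49.2 MHz, 75.9 MHz, 90.9 MHz, 117.6 MHz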